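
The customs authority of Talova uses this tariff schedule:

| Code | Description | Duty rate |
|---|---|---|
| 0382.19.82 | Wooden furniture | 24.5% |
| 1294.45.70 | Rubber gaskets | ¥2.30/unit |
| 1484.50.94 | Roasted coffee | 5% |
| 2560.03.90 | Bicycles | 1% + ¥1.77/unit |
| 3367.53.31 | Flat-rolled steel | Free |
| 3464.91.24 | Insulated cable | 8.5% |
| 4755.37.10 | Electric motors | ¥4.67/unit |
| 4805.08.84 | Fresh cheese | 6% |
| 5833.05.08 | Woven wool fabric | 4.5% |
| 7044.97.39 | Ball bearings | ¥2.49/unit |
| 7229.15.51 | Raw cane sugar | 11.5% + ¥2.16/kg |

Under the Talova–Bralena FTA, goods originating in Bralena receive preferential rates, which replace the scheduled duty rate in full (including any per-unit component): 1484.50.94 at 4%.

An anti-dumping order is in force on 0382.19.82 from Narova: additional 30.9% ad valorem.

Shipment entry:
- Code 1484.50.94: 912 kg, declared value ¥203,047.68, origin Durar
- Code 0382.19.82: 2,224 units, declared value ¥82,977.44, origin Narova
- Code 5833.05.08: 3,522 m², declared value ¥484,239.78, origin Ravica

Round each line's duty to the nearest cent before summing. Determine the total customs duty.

Line 1 (1484.50.94, Durar, 912 kg, ¥203,047.68):
Base rate for 1484.50.94 is 5%.
1484.50.94 has an FTA preferential rate, but origin Durar is not Bralena; base rate stands.
Duty = ¥203,047.68 × 5% = ¥10,152.38.
Line 2 (0382.19.82, Narova, 2,224 units, ¥82,977.44):
Base rate for 0382.19.82 is 24.5%.
Additional duty on 0382.19.82 from Narova: +30.9%. Applied ad valorem rate: 24.5% + 30.9% = 55.4%.
Duty = ¥82,977.44 × 55.4% = ¥45,969.50.
Line 3 (5833.05.08, Ravica, 3,522 m², ¥484,239.78):
Base rate for 5833.05.08 is 4.5%.
Duty = ¥484,239.78 × 4.5% = ¥21,790.79.
Total = ¥10,152.38 + ¥45,969.50 + ¥21,790.79 = ¥77,912.67.

¥77,912.67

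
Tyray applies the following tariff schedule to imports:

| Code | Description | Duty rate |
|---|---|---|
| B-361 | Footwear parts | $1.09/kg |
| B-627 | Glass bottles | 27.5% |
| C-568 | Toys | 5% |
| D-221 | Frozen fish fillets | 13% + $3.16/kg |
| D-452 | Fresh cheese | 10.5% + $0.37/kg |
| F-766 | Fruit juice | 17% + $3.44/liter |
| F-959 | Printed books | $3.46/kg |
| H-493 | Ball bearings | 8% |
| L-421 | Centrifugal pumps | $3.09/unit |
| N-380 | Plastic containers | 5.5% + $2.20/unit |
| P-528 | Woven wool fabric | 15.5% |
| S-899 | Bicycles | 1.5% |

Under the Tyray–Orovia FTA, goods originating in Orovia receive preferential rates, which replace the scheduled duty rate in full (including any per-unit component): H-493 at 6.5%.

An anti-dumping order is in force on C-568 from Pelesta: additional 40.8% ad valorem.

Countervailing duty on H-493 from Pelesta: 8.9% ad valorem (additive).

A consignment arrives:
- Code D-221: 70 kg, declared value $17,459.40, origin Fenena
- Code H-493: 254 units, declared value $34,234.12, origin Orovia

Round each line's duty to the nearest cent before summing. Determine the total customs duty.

Line 1 (D-221, Fenena, 70 kg, $17,459.40):
Base rate for D-221 is 13% + $3.16/kg.
Duty = $17,459.40 × 13% + 70 × $3.16 = $2,490.92.
Line 2 (H-493, Orovia, 254 units, $34,234.12):
Base rate for H-493 is 8%.
Origin Orovia qualifies under the Tyray–Orovia agreement and H-493 is covered: preferential rate 6.5% applies instead.
The additional-duty order on H-493 targets Pelesta, not Orovia; it does not apply.
Duty = $34,234.12 × 6.5% = $2,225.22.
Total = $2,490.92 + $2,225.22 = $4,716.14.

$4,716.14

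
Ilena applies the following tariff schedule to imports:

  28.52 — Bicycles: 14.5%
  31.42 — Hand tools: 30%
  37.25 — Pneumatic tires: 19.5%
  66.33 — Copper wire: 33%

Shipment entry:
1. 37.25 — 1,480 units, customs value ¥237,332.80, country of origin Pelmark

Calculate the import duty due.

¥46,279.90

Line 1 (37.25, Pelmark, 1,480 units, ¥237,332.80):
Base rate for 37.25 is 19.5%.
Duty = ¥237,332.80 × 19.5% = ¥46,279.90.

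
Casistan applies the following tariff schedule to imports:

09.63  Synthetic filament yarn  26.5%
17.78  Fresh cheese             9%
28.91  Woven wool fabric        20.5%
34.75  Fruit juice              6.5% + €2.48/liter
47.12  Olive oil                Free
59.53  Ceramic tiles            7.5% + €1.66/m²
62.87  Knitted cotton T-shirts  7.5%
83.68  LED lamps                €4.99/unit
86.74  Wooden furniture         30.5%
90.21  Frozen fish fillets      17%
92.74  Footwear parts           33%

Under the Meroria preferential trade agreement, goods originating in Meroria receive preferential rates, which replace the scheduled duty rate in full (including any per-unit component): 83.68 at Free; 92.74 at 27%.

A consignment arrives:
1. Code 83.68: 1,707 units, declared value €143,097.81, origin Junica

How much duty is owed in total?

Line 1 (83.68, Junica, 1,707 units, €143,097.81):
Base rate for 83.68 is €4.99/unit.
83.68 has an FTA preferential rate, but origin Junica is not Meroria; base rate stands.
Duty = 1,707 × €4.99 = €8,517.93.

€8,517.93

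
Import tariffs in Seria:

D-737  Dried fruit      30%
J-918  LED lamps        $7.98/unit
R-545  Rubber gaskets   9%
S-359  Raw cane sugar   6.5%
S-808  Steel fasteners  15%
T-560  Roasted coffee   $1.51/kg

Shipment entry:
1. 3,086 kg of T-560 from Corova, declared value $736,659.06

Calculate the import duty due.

$4,659.86

Line 1 (T-560, Corova, 3,086 kg, $736,659.06):
Base rate for T-560 is $1.51/kg.
Duty = 3,086 × $1.51 = $4,659.86.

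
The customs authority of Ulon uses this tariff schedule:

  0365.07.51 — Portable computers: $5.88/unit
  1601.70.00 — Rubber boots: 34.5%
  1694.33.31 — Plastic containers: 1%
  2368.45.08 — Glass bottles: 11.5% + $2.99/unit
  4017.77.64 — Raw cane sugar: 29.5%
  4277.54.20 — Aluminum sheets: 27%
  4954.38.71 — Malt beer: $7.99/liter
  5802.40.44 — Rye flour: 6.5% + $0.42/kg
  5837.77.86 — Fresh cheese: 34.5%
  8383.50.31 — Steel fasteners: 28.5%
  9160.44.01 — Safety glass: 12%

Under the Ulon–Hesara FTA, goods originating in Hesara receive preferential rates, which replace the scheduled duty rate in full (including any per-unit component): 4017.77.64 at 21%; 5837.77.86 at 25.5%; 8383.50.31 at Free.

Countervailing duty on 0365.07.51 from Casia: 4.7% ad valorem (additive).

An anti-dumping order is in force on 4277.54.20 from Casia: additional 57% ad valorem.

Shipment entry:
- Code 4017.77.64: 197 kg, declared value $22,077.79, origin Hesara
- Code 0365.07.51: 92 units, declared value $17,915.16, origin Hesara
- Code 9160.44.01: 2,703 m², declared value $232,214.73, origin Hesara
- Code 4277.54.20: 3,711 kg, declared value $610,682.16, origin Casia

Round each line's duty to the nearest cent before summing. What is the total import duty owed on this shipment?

$546,016.08

Line 1 (4017.77.64, Hesara, 197 kg, $22,077.79):
Base rate for 4017.77.64 is 29.5%.
Origin Hesara qualifies under the Ulon–Hesara agreement and 4017.77.64 is covered: preferential rate 21% applies instead.
Duty = $22,077.79 × 21% = $4,636.34.
Line 2 (0365.07.51, Hesara, 92 units, $17,915.16):
Base rate for 0365.07.51 is $5.88/unit.
Origin Hesara is the FTA partner but 0365.07.51 is not on the preference list; base rate stands.
The additional-duty order on 0365.07.51 targets Casia, not Hesara; it does not apply.
Duty = 92 × $5.88 = $540.96.
Line 3 (9160.44.01, Hesara, 2,703 m², $232,214.73):
Base rate for 9160.44.01 is 12%.
Origin Hesara is the FTA partner but 9160.44.01 is not on the preference list; base rate stands.
Duty = $232,214.73 × 12% = $27,865.77.
Line 4 (4277.54.20, Casia, 3,711 kg, $610,682.16):
Base rate for 4277.54.20 is 27%.
Additional duty on 4277.54.20 from Casia: +57%. Applied ad valorem rate: 27% + 57% = 84%.
Duty = $610,682.16 × 84% = $512,973.01.
Total = $4,636.34 + $540.96 + $27,865.77 + $512,973.01 = $546,016.08.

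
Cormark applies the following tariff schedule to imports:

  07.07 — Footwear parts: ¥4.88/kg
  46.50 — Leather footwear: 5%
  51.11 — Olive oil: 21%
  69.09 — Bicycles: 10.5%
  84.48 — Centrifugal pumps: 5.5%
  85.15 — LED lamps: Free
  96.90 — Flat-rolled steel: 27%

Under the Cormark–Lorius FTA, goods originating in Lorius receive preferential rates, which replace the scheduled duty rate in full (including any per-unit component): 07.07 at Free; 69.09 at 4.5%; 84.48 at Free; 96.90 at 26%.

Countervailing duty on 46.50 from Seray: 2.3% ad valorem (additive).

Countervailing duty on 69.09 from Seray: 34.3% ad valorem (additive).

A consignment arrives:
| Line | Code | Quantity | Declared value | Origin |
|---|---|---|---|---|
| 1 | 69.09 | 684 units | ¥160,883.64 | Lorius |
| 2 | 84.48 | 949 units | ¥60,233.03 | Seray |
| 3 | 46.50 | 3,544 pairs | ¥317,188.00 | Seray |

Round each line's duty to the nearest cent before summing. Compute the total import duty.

¥33,707.30

Line 1 (69.09, Lorius, 684 units, ¥160,883.64):
Base rate for 69.09 is 10.5%.
Origin Lorius qualifies under the Cormark–Lorius agreement and 69.09 is covered: preferential rate 4.5% applies instead.
The additional-duty order on 69.09 targets Seray, not Lorius; it does not apply.
Duty = ¥160,883.64 × 4.5% = ¥7,239.76.
Line 2 (84.48, Seray, 949 units, ¥60,233.03):
Base rate for 84.48 is 5.5%.
84.48 has an FTA preferential rate, but origin Seray is not Lorius; base rate stands.
Duty = ¥60,233.03 × 5.5% = ¥3,312.82.
Line 3 (46.50, Seray, 3,544 pairs, ¥317,188.00):
Base rate for 46.50 is 5%.
Additional duty on 46.50 from Seray: +2.3%. Applied ad valorem rate: 5% + 2.3% = 7.3%.
Duty = ¥317,188.00 × 7.3% = ¥23,154.72.
Total = ¥7,239.76 + ¥3,312.82 + ¥23,154.72 = ¥33,707.30.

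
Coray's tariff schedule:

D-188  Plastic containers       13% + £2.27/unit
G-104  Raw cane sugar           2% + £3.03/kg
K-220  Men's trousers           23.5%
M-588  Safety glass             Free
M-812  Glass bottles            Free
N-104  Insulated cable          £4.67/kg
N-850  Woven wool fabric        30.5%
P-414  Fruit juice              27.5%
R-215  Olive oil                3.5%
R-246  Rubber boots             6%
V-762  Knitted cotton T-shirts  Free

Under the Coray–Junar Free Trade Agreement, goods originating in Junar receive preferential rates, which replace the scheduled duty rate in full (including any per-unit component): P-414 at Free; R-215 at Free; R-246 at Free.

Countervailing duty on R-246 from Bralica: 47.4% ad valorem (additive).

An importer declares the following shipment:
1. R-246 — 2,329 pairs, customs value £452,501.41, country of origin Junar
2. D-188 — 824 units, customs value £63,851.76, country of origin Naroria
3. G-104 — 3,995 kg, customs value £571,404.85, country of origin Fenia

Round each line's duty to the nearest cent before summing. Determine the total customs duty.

Line 1 (R-246, Junar, 2,329 pairs, £452,501.41):
Base rate for R-246 is 6%.
Origin Junar qualifies under the Coray–Junar agreement and R-246 is covered: preferential rate Free applies instead.
The additional-duty order on R-246 targets Bralica, not Junar; it does not apply.
Duty = £452,501.41 × 0% = £0.00.
Line 2 (D-188, Naroria, 824 units, £63,851.76):
Base rate for D-188 is 13% + £2.27/unit.
Duty = £63,851.76 × 13% + 824 × £2.27 = £10,171.21.
Line 3 (G-104, Fenia, 3,995 kg, £571,404.85):
Base rate for G-104 is 2% + £3.03/kg.
Duty = £571,404.85 × 2% + 3,995 × £3.03 = £23,532.95.
Total = £0.00 + £10,171.21 + £23,532.95 = £33,704.16.

£33,704.16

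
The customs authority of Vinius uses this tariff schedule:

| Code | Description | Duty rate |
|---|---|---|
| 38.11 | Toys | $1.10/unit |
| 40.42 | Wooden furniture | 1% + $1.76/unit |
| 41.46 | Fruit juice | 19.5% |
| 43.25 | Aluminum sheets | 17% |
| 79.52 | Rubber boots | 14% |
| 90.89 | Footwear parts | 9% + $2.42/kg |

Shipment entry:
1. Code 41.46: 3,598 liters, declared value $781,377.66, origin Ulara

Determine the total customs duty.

Line 1 (41.46, Ulara, 3,598 liters, $781,377.66):
Base rate for 41.46 is 19.5%.
Duty = $781,377.66 × 19.5% = $152,368.64.

$152,368.64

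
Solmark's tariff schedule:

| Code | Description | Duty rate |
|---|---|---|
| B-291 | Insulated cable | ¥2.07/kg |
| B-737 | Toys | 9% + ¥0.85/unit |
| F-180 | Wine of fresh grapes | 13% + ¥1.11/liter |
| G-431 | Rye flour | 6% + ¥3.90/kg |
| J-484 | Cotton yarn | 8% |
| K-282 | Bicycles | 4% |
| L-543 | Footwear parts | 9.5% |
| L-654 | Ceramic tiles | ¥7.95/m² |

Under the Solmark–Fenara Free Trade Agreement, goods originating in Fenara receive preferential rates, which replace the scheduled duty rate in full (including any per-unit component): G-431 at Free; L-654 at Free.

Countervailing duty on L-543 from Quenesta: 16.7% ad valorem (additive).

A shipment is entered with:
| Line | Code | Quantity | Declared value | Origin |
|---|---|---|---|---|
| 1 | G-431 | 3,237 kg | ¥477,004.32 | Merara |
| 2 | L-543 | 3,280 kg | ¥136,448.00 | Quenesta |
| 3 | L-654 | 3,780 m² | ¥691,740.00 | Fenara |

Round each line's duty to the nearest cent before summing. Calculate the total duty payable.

¥76,993.94

Line 1 (G-431, Merara, 3,237 kg, ¥477,004.32):
Base rate for G-431 is 6% + ¥3.90/kg.
G-431 has an FTA preferential rate, but origin Merara is not Fenara; base rate stands.
Duty = ¥477,004.32 × 6% + 3,237 × ¥3.90 = ¥41,244.56.
Line 2 (L-543, Quenesta, 3,280 kg, ¥136,448.00):
Base rate for L-543 is 9.5%.
Additional duty on L-543 from Quenesta: +16.7%. Applied ad valorem rate: 9.5% + 16.7% = 26.2%.
Duty = ¥136,448.00 × 26.2% = ¥35,749.38.
Line 3 (L-654, Fenara, 3,780 m², ¥691,740.00):
Base rate for L-654 is ¥7.95/m².
Origin Fenara qualifies under the Solmark–Fenara agreement and L-654 is covered: preferential rate Free applies instead.
Duty = ¥691,740.00 × 0% = ¥0.00.
Total = ¥41,244.56 + ¥35,749.38 + ¥0.00 = ¥76,993.94.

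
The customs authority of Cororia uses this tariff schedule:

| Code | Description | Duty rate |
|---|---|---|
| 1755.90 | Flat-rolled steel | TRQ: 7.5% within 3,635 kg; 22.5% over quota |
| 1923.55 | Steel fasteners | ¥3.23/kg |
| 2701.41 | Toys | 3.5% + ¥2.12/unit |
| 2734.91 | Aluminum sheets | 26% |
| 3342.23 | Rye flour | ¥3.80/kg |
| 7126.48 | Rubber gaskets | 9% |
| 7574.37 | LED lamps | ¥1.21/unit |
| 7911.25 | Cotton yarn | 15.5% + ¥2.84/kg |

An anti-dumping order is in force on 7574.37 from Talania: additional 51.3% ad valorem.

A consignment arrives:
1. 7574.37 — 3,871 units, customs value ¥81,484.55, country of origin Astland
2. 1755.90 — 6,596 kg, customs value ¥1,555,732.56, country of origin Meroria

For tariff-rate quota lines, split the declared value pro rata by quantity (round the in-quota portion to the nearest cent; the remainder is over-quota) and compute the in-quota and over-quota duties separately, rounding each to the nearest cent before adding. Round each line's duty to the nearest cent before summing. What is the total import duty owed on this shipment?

Line 1 (7574.37, Astland, 3,871 units, ¥81,484.55):
Base rate for 7574.37 is ¥1.21/unit.
The additional-duty order on 7574.37 targets Talania, not Astland; it does not apply.
Duty = 3,871 × ¥1.21 = ¥4,683.91.
Line 2 (1755.90, Meroria, 6,596 kg, ¥1,555,732.56):
Code 1755.90 is under a tariff-rate quota (threshold 3,635 kg). In-quota: 3,635 kg at 7.5%; over-quota: 2,961 kg at 22.5%.
Pro-rata value split: in-quota = ¥1,555,732.56 × 3,635/6,596 = ¥857,351.10; over-quota = ¥1,555,732.56 − ¥857,351.10 = ¥698,381.46.
In-quota duty = ¥857,351.10 × 7.5% = ¥64,301.33. Over-quota duty = ¥698,381.46 × 22.5% = ¥157,135.83.
Line duty = ¥64,301.33 + ¥157,135.83 = ¥221,437.16.
Total = ¥4,683.91 + ¥221,437.16 = ¥226,121.07.

¥226,121.07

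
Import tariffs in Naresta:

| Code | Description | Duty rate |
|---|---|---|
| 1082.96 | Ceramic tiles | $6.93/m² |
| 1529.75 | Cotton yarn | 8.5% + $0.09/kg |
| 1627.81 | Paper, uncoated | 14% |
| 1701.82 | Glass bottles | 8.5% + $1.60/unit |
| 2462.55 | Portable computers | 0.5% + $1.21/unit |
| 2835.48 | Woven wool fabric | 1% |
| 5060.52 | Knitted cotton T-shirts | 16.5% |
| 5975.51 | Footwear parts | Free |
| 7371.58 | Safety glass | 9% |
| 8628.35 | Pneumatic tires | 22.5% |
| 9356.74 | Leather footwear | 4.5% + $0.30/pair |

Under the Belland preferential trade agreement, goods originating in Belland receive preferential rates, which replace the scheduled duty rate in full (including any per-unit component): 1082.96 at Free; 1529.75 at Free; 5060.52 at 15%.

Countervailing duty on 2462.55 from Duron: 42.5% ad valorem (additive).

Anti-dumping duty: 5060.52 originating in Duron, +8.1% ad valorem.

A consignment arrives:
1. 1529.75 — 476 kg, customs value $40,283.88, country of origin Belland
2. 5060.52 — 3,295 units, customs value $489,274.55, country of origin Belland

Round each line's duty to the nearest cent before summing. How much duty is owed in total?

$73,391.18

Line 1 (1529.75, Belland, 476 kg, $40,283.88):
Base rate for 1529.75 is 8.5% + $0.09/kg.
Origin Belland qualifies under the Naresta–Belland agreement and 1529.75 is covered: preferential rate Free applies instead.
Duty = $40,283.88 × 0% = $0.00.
Line 2 (5060.52, Belland, 3,295 units, $489,274.55):
Base rate for 5060.52 is 16.5%.
Origin Belland qualifies under the Naresta–Belland agreement and 5060.52 is covered: preferential rate 15% applies instead.
The additional-duty order on 5060.52 targets Duron, not Belland; it does not apply.
Duty = $489,274.55 × 15% = $73,391.18.
Total = $0.00 + $73,391.18 = $73,391.18.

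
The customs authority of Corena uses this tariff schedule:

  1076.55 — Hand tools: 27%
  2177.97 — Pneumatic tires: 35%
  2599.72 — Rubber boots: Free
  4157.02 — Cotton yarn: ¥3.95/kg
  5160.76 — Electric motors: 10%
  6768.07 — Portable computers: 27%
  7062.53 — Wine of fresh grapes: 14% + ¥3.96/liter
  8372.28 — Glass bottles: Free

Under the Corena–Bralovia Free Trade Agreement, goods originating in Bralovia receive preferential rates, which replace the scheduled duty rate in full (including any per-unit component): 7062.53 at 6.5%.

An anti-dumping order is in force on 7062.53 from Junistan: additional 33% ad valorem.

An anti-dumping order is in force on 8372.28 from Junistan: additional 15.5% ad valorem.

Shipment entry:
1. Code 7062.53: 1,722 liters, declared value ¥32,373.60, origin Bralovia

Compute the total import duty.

¥2,104.28

Line 1 (7062.53, Bralovia, 1,722 liters, ¥32,373.60):
Base rate for 7062.53 is 14% + ¥3.96/liter.
Origin Bralovia qualifies under the Corena–Bralovia agreement and 7062.53 is covered: preferential rate 6.5% applies instead.
The additional-duty order on 7062.53 targets Junistan, not Bralovia; it does not apply.
Duty = ¥32,373.60 × 6.5% = ¥2,104.28.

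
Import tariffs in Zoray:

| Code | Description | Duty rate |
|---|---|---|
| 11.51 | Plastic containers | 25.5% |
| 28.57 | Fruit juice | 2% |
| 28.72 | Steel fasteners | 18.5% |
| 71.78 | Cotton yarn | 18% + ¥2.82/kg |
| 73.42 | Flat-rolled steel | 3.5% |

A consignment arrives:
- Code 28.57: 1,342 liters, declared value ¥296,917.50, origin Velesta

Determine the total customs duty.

Line 1 (28.57, Velesta, 1,342 liters, ¥296,917.50):
Base rate for 28.57 is 2%.
Duty = ¥296,917.50 × 2% = ¥5,938.35.

¥5,938.35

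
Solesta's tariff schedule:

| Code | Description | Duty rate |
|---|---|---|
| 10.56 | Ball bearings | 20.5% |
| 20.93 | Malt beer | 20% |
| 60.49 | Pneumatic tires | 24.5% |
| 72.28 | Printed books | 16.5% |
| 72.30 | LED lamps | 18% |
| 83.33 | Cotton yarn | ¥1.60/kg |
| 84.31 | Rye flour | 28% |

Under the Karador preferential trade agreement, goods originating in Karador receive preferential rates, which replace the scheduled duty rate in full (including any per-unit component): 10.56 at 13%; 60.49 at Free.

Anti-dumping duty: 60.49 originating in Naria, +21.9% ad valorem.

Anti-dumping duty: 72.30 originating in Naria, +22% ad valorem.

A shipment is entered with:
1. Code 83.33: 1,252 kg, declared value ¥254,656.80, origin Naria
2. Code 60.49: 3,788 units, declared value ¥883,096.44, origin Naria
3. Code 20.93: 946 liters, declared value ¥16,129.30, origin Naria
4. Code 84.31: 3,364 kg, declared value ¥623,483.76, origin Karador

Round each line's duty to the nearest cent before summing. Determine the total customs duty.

¥589,561.26

Line 1 (83.33, Naria, 1,252 kg, ¥254,656.80):
Base rate for 83.33 is ¥1.60/kg.
Duty = 1,252 × ¥1.60 = ¥2,003.20.
Line 2 (60.49, Naria, 3,788 units, ¥883,096.44):
Base rate for 60.49 is 24.5%.
60.49 has an FTA preferential rate, but origin Naria is not Karador; base rate stands.
Additional duty on 60.49 from Naria: +21.9%. Applied ad valorem rate: 24.5% + 21.9% = 46.4%.
Duty = ¥883,096.44 × 46.4% = ¥409,756.75.
Line 3 (20.93, Naria, 946 liters, ¥16,129.30):
Base rate for 20.93 is 20%.
Duty = ¥16,129.30 × 20% = ¥3,225.86.
Line 4 (84.31, Karador, 3,364 kg, ¥623,483.76):
Base rate for 84.31 is 28%.
Origin Karador is the FTA partner but 84.31 is not on the preference list; base rate stands.
Duty = ¥623,483.76 × 28% = ¥174,575.45.
Total = ¥2,003.20 + ¥409,756.75 + ¥3,225.86 + ¥174,575.45 = ¥589,561.26.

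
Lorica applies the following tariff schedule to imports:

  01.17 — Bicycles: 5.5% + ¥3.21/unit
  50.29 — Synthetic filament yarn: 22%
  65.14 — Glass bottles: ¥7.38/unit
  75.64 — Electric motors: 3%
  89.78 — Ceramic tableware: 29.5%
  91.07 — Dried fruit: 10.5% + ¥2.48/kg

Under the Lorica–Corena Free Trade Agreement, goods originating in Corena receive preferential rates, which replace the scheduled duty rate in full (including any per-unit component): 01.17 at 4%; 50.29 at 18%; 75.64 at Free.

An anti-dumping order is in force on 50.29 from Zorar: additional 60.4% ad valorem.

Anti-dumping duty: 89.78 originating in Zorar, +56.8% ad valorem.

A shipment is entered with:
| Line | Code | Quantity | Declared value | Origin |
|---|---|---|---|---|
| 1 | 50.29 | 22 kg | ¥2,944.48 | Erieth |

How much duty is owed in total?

Line 1 (50.29, Erieth, 22 kg, ¥2,944.48):
Base rate for 50.29 is 22%.
50.29 has an FTA preferential rate, but origin Erieth is not Corena; base rate stands.
The additional-duty order on 50.29 targets Zorar, not Erieth; it does not apply.
Duty = ¥2,944.48 × 22% = ¥647.79.

¥647.79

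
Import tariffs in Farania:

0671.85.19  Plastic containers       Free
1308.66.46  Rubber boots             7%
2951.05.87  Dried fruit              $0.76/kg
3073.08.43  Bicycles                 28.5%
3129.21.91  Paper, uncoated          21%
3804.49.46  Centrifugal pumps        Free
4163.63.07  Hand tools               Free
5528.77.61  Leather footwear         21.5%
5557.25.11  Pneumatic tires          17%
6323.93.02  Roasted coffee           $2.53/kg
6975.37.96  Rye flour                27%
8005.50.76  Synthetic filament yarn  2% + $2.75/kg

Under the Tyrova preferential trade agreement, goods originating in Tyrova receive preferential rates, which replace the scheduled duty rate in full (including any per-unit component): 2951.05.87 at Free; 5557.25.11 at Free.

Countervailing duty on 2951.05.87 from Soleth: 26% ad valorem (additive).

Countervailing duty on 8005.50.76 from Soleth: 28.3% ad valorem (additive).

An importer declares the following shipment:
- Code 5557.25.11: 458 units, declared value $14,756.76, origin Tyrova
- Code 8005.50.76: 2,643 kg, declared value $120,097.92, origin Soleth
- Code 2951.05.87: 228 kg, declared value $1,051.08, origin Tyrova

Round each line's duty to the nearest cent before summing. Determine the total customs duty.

$43,657.92

Line 1 (5557.25.11, Tyrova, 458 units, $14,756.76):
Base rate for 5557.25.11 is 17%.
Origin Tyrova qualifies under the Farania–Tyrova agreement and 5557.25.11 is covered: preferential rate Free applies instead.
Duty = $14,756.76 × 0% = $0.00.
Line 2 (8005.50.76, Soleth, 2,643 kg, $120,097.92):
Base rate for 8005.50.76 is 2% + $2.75/kg.
Additional duty on 8005.50.76 from Soleth: +28.3%. Applied ad valorem rate: 2% + 28.3% = 30.3%.
Duty = $120,097.92 × 30.3% + 2,643 × $2.75 = $43,657.92.
Line 3 (2951.05.87, Tyrova, 228 kg, $1,051.08):
Base rate for 2951.05.87 is $0.76/kg.
Origin Tyrova qualifies under the Farania–Tyrova agreement and 2951.05.87 is covered: preferential rate Free applies instead.
The additional-duty order on 2951.05.87 targets Soleth, not Tyrova; it does not apply.
Duty = $1,051.08 × 0% = $0.00.
Total = $0.00 + $43,657.92 + $0.00 = $43,657.92.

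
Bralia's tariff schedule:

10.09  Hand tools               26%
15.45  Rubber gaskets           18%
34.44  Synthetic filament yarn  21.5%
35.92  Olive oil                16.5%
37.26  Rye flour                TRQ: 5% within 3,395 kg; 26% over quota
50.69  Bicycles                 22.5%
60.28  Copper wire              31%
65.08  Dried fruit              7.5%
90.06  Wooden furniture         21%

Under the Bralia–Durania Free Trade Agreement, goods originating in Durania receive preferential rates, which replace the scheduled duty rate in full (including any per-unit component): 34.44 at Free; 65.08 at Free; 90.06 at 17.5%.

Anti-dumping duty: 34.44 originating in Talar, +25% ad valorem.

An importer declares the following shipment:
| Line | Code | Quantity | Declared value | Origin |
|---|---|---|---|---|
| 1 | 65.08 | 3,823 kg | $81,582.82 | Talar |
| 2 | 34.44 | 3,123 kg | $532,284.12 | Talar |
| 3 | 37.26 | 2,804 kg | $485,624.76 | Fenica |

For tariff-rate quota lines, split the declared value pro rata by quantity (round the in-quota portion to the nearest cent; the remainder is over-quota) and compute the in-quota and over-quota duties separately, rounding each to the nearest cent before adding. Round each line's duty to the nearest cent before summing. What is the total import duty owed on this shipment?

Line 1 (65.08, Talar, 3,823 kg, $81,582.82):
Base rate for 65.08 is 7.5%.
65.08 has an FTA preferential rate, but origin Talar is not Durania; base rate stands.
Duty = $81,582.82 × 7.5% = $6,118.71.
Line 2 (34.44, Talar, 3,123 kg, $532,284.12):
Base rate for 34.44 is 21.5%.
34.44 has an FTA preferential rate, but origin Talar is not Durania; base rate stands.
Additional duty on 34.44 from Talar: +25%. Applied ad valorem rate: 21.5% + 25% = 46.5%.
Duty = $532,284.12 × 46.5% = $247,512.12.
Line 3 (37.26, Fenica, 2,804 kg, $485,624.76):
Code 37.26 is under a tariff-rate quota (threshold 3,395 kg). Quantity 2,804 kg is within the quota, so the in-quota rate 5% applies to the full value.
Duty = $485,624.76 × 5% = $24,281.24.
Total = $6,118.71 + $247,512.12 + $24,281.24 = $277,912.07.

$277,912.07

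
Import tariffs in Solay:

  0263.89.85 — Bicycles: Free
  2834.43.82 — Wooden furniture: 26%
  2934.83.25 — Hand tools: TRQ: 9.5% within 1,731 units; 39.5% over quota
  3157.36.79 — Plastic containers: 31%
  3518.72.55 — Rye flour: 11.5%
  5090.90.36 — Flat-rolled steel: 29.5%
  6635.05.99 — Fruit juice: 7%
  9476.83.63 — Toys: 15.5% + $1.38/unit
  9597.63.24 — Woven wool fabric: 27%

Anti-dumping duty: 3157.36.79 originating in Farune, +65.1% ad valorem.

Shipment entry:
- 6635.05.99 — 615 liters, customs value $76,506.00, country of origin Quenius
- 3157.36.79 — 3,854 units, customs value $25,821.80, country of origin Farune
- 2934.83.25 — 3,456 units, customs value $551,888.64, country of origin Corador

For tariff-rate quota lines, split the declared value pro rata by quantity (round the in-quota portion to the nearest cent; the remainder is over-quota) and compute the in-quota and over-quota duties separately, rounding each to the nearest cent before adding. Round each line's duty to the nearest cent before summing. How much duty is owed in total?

Line 1 (6635.05.99, Quenius, 615 liters, $76,506.00):
Base rate for 6635.05.99 is 7%.
Duty = $76,506.00 × 7% = $5,355.42.
Line 2 (3157.36.79, Farune, 3,854 units, $25,821.80):
Base rate for 3157.36.79 is 31%.
Additional duty on 3157.36.79 from Farune: +65.1%. Applied ad valorem rate: 31% + 65.1% = 96.1%.
Duty = $25,821.80 × 96.1% = $24,814.75.
Line 3 (2934.83.25, Corador, 3,456 units, $551,888.64):
Code 2934.83.25 is under a tariff-rate quota (threshold 1,731 units). In-quota: 1,731 units at 9.5%; over-quota: 1,725 units at 39.5%.
Pro-rata value split: in-quota = $551,888.64 × 1,731/3,456 = $276,423.39; over-quota = $551,888.64 − $276,423.39 = $275,465.25.
In-quota duty = $276,423.39 × 9.5% = $26,260.22. Over-quota duty = $275,465.25 × 39.5% = $108,808.77.
Line duty = $26,260.22 + $108,808.77 = $135,068.99.
Total = $5,355.42 + $24,814.75 + $135,068.99 = $165,239.16.

$165,239.16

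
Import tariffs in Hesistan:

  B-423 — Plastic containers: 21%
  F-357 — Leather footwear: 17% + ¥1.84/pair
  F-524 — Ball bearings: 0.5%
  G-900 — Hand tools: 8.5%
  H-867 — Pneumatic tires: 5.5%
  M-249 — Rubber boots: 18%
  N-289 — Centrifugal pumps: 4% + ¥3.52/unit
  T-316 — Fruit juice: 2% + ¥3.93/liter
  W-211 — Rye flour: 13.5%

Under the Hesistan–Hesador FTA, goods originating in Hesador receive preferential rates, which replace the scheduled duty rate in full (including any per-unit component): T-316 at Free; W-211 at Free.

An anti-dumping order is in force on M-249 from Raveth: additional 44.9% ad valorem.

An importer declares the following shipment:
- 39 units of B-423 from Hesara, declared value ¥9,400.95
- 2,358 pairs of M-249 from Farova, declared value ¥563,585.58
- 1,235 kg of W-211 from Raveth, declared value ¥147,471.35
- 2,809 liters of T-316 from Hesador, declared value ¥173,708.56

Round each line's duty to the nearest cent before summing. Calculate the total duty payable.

Line 1 (B-423, Hesara, 39 units, ¥9,400.95):
Base rate for B-423 is 21%.
Duty = ¥9,400.95 × 21% = ¥1,974.20.
Line 2 (M-249, Farova, 2,358 pairs, ¥563,585.58):
Base rate for M-249 is 18%.
The additional-duty order on M-249 targets Raveth, not Farova; it does not apply.
Duty = ¥563,585.58 × 18% = ¥101,445.40.
Line 3 (W-211, Raveth, 1,235 kg, ¥147,471.35):
Base rate for W-211 is 13.5%.
W-211 has an FTA preferential rate, but origin Raveth is not Hesador; base rate stands.
Duty = ¥147,471.35 × 13.5% = ¥19,908.63.
Line 4 (T-316, Hesador, 2,809 liters, ¥173,708.56):
Base rate for T-316 is 2% + ¥3.93/liter.
Origin Hesador qualifies under the Hesistan–Hesador agreement and T-316 is covered: preferential rate Free applies instead.
Duty = ¥173,708.56 × 0% = ¥0.00.
Total = ¥1,974.20 + ¥101,445.40 + ¥19,908.63 + ¥0.00 = ¥123,328.23.

¥123,328.23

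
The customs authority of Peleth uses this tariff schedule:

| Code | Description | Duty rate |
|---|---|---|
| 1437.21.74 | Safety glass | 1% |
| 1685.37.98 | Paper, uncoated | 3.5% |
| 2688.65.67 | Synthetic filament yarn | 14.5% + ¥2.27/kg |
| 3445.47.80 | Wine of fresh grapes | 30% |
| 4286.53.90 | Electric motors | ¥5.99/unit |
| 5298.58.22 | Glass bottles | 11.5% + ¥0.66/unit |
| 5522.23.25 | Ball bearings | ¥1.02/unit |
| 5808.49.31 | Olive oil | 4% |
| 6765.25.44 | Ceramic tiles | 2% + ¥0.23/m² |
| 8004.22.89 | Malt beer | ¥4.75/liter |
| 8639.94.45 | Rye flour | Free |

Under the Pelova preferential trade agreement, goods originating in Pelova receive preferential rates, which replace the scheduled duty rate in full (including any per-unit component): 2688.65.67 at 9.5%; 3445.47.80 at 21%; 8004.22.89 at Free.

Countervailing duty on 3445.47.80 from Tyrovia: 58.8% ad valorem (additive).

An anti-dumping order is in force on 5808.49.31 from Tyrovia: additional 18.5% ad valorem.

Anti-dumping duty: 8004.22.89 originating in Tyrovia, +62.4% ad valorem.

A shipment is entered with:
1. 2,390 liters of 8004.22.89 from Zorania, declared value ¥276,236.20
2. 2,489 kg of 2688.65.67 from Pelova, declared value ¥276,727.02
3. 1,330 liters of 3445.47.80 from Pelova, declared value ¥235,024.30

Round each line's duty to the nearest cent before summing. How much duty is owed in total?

¥86,996.67

Line 1 (8004.22.89, Zorania, 2,390 liters, ¥276,236.20):
Base rate for 8004.22.89 is ¥4.75/liter.
8004.22.89 has an FTA preferential rate, but origin Zorania is not Pelova; base rate stands.
The additional-duty order on 8004.22.89 targets Tyrovia, not Zorania; it does not apply.
Duty = 2,390 × ¥4.75 = ¥11,352.50.
Line 2 (2688.65.67, Pelova, 2,489 kg, ¥276,727.02):
Base rate for 2688.65.67 is 14.5% + ¥2.27/kg.
Origin Pelova qualifies under the Peleth–Pelova agreement and 2688.65.67 is covered: preferential rate 9.5% applies instead.
Duty = ¥276,727.02 × 9.5% = ¥26,289.07.
Line 3 (3445.47.80, Pelova, 1,330 liters, ¥235,024.30):
Base rate for 3445.47.80 is 30%.
Origin Pelova qualifies under the Peleth–Pelova agreement and 3445.47.80 is covered: preferential rate 21% applies instead.
The additional-duty order on 3445.47.80 targets Tyrovia, not Pelova; it does not apply.
Duty = ¥235,024.30 × 21% = ¥49,355.10.
Total = ¥11,352.50 + ¥26,289.07 + ¥49,355.10 = ¥86,996.67.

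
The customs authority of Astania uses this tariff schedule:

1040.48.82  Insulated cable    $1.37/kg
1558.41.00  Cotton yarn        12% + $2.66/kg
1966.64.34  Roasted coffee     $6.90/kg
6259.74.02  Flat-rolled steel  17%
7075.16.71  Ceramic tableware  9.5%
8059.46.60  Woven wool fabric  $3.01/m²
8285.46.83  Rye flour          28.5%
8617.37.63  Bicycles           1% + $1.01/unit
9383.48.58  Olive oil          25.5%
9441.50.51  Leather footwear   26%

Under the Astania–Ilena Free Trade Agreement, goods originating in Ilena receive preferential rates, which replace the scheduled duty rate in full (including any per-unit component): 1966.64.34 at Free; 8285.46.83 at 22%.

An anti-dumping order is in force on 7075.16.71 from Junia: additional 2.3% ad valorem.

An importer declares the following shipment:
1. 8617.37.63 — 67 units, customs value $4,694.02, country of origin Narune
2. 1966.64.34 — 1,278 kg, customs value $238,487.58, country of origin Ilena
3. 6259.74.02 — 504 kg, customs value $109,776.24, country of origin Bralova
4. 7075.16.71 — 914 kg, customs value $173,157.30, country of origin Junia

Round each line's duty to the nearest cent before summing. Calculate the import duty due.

$39,209.13

Line 1 (8617.37.63, Narune, 67 units, $4,694.02):
Base rate for 8617.37.63 is 1% + $1.01/unit.
Duty = $4,694.02 × 1% + 67 × $1.01 = $114.61.
Line 2 (1966.64.34, Ilena, 1,278 kg, $238,487.58):
Base rate for 1966.64.34 is $6.90/kg.
Origin Ilena qualifies under the Astania–Ilena agreement and 1966.64.34 is covered: preferential rate Free applies instead.
Duty = $238,487.58 × 0% = $0.00.
Line 3 (6259.74.02, Bralova, 504 kg, $109,776.24):
Base rate for 6259.74.02 is 17%.
Duty = $109,776.24 × 17% = $18,661.96.
Line 4 (7075.16.71, Junia, 914 kg, $173,157.30):
Base rate for 7075.16.71 is 9.5%.
Additional duty on 7075.16.71 from Junia: +2.3%. Applied ad valorem rate: 9.5% + 2.3% = 11.8%.
Duty = $173,157.30 × 11.8% = $20,432.56.
Total = $114.61 + $0.00 + $18,661.96 + $20,432.56 = $39,209.13.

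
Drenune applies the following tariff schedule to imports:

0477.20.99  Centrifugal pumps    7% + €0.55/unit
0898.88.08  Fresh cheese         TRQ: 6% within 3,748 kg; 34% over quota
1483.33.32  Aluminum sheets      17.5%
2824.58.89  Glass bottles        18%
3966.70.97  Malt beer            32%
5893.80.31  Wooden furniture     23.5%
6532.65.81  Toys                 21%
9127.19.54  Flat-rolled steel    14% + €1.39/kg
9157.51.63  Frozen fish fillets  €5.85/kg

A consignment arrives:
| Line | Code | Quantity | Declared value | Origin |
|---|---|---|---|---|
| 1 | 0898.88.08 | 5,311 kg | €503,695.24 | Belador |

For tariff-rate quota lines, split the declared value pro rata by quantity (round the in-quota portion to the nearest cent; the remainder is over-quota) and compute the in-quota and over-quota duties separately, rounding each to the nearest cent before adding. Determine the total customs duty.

Line 1 (0898.88.08, Belador, 5,311 kg, €503,695.24):
Code 0898.88.08 is under a tariff-rate quota (threshold 3,748 kg). In-quota: 3,748 kg at 6%; over-quota: 1,563 kg at 34%.
Pro-rata value split: in-quota = €503,695.24 × 3,748/5,311 = €355,460.32; over-quota = €503,695.24 − €355,460.32 = €148,234.92.
In-quota duty = €355,460.32 × 6% = €21,327.62. Over-quota duty = €148,234.92 × 34% = €50,399.87.
Line duty = €21,327.62 + €50,399.87 = €71,727.49.

€71,727.49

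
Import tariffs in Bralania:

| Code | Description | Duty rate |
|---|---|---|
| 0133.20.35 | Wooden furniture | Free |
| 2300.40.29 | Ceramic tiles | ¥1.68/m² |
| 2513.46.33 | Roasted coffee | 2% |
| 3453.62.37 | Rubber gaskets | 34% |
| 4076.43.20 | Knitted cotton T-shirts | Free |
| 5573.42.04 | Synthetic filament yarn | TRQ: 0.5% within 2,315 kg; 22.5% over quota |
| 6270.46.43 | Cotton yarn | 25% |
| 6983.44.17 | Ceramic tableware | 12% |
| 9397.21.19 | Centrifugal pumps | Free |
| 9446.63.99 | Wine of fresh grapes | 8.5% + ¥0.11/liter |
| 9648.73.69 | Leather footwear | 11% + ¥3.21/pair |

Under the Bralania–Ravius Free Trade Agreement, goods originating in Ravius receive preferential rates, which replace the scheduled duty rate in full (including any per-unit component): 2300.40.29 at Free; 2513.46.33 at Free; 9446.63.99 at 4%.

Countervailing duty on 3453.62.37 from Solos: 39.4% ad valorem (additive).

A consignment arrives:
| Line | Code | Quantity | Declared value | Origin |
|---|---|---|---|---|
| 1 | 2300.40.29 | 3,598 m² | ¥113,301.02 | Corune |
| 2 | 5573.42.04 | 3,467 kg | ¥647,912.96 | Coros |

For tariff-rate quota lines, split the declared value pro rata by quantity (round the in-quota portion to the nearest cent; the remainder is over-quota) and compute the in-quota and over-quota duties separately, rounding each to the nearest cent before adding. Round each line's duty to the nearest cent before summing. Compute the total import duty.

Line 1 (2300.40.29, Corune, 3,598 m², ¥113,301.02):
Base rate for 2300.40.29 is ¥1.68/m².
2300.40.29 has an FTA preferential rate, but origin Corune is not Ravius; base rate stands.
Duty = 3,598 × ¥1.68 = ¥6,044.64.
Line 2 (5573.42.04, Coros, 3,467 kg, ¥647,912.96):
Code 5573.42.04 is under a tariff-rate quota (threshold 2,315 kg). In-quota: 2,315 kg at 0.5%; over-quota: 1,152 kg at 22.5%.
Pro-rata value split: in-quota = ¥647,912.96 × 2,315/3,467 = ¥432,627.20; over-quota = ¥647,912.96 − ¥432,627.20 = ¥215,285.76.
In-quota duty = ¥432,627.20 × 0.5% = ¥2,163.14. Over-quota duty = ¥215,285.76 × 22.5% = ¥48,439.30.
Line duty = ¥2,163.14 + ¥48,439.30 = ¥50,602.44.
Total = ¥6,044.64 + ¥50,602.44 = ¥56,647.08.

¥56,647.08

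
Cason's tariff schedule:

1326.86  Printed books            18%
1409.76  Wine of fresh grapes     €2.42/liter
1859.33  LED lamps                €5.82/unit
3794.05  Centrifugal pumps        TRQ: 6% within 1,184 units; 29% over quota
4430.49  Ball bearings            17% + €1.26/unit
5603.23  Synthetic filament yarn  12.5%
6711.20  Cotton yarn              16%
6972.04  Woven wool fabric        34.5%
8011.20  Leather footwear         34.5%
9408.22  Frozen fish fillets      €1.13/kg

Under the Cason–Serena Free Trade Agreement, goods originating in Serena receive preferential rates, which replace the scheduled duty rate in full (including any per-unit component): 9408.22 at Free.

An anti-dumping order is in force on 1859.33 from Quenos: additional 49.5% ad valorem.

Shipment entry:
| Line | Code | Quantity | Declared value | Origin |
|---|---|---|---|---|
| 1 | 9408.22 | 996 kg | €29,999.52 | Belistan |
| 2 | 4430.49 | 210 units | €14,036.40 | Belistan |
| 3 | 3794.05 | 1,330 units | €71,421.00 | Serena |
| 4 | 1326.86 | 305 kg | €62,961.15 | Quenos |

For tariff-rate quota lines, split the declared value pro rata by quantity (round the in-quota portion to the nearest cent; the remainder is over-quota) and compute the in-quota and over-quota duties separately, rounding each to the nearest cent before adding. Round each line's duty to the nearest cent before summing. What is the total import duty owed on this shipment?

Line 1 (9408.22, Belistan, 996 kg, €29,999.52):
Base rate for 9408.22 is €1.13/kg.
9408.22 has an FTA preferential rate, but origin Belistan is not Serena; base rate stands.
Duty = 996 × €1.13 = €1,125.48.
Line 2 (4430.49, Belistan, 210 units, €14,036.40):
Base rate for 4430.49 is 17% + €1.26/unit.
Duty = €14,036.40 × 17% + 210 × €1.26 = €2,650.79.
Line 3 (3794.05, Serena, 1,330 units, €71,421.00):
Code 3794.05 is under a tariff-rate quota (threshold 1,184 units). In-quota: 1,184 units at 6%; over-quota: 146 units at 29%.
Pro-rata value split: in-quota = €71,421.00 × 1,184/1,330 = €63,580.80; over-quota = €71,421.00 − €63,580.80 = €7,840.20.
In-quota duty = €63,580.80 × 6% = €3,814.85. Over-quota duty = €7,840.20 × 29% = €2,273.66.
Line duty = €3,814.85 + €2,273.66 = €6,088.51.
Line 4 (1326.86, Quenos, 305 kg, €62,961.15):
Base rate for 1326.86 is 18%.
Duty = €62,961.15 × 18% = €11,333.01.
Total = €1,125.48 + €2,650.79 + €6,088.51 + €11,333.01 = €21,197.79.

€21,197.79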